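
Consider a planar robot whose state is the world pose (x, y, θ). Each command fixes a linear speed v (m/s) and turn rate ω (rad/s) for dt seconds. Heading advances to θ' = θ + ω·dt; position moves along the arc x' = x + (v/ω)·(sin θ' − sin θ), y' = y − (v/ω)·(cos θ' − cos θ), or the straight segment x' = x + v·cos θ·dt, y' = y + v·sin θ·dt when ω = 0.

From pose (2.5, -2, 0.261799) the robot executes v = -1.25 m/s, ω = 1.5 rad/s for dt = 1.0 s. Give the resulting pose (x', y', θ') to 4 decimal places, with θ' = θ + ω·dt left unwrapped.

(1.8975, -2.9631, 1.7618)

θ' = 0.2618 + 1.5·1.0 = 1.7618
R = v/ω = -1.25/1.5 = -0.8333
x' = 2.5 + -0.8333·(sin 1.7618 − sin 0.2618) = 1.8975
y' = -2 − -0.8333·(cos 1.7618 − cos 0.2618) = -2.9631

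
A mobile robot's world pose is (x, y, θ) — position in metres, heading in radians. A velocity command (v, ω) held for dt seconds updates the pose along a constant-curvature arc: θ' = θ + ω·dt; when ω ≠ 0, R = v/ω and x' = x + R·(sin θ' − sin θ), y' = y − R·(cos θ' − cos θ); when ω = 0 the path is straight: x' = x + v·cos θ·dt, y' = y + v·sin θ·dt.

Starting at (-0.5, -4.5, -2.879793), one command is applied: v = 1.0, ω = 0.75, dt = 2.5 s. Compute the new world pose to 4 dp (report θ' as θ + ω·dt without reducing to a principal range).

θ' = -2.8798 + 0.75·2.5 = -1.0048
R = v/ω = 1.0/0.75 = 1.3333
x' = -0.5 + 1.3333·(sin -1.0048 − sin -2.8798) = -1.2803
y' = -4.5 − 1.3333·(cos -1.0048 − cos -2.8798) = -6.5029

(-1.2803, -6.5029, -1.0048)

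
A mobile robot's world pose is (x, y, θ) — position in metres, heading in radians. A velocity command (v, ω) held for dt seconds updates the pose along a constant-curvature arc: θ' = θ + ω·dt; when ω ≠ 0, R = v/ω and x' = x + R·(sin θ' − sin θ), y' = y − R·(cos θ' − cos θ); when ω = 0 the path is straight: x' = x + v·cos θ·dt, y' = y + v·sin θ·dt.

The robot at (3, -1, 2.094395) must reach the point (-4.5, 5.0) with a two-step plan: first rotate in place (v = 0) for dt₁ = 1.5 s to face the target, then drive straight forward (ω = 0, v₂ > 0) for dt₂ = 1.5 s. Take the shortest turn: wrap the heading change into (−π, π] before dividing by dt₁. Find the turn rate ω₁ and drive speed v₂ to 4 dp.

ω₁ = 0.2483, v₂ = 6.4031

heading to target = atan2(5−-1, -4.5−3) = 2.4669
Δθ = wrap(2.4669 − 2.0944) = 0.3725; ω₁ = Δθ/dt₁ = 0.2483
distance = √((-4.5−3)² + (5−-1)²) = 9.6047; v₂ = distance/dt₂ = 6.4031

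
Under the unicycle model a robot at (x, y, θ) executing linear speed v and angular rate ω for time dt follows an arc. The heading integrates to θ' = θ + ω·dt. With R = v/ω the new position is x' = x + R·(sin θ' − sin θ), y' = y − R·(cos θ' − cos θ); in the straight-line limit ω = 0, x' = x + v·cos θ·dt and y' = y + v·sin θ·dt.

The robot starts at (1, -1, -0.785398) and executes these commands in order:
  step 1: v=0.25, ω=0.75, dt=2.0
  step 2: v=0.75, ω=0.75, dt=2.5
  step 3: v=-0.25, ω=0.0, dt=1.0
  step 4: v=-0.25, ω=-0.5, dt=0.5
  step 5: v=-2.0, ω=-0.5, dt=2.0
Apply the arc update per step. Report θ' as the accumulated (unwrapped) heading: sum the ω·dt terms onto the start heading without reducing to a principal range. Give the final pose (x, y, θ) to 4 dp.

(2.6519, -3.3161, 1.3396)

step 1: θ'=0.7146 (R=0.3333) → pose (1.4541, -1.0161, 0.7146)
step 2: θ'=2.5896 (R=1.0000) → pose (1.3232, 0.5908, 2.5896)
step 3: θ'=2.5896 (straight) → pose (1.5361, 0.4597, 2.5896)
step 4: θ'=2.3396 (R=0.5000) → pose (1.6333, 0.3816, 2.3396)
step 5: θ'=1.3396 (R=4.0000) → pose (2.6519, -3.3161, 1.3396)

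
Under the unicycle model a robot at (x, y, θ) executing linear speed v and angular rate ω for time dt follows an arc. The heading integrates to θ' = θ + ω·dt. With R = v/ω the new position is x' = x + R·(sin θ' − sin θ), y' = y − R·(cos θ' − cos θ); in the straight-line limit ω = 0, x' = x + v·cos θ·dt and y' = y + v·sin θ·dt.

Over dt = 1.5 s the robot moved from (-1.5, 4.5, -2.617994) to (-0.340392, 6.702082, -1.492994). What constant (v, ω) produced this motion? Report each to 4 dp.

Δθ = -1.492994 − -2.617994 = 1.125000
ω = Δθ/dt = 1.125000/1.5 = 0.7500
R = −Δy/(cos θ' − cos θ) = -2.3333
v = R·ω = -2.3333·0.7500 = -1.7500

v = -1.7500, ω = 0.7500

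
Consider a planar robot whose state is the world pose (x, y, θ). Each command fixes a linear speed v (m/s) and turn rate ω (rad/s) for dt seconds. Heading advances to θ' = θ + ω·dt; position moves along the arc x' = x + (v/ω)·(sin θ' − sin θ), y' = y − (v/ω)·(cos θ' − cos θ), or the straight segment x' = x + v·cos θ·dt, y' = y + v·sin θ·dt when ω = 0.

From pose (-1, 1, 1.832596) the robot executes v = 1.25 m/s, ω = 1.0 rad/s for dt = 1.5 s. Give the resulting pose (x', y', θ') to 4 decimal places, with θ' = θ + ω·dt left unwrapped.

θ' = 1.8326 + 1.0·1.5 = 3.3326
R = v/ω = 1.25/1.0 = 1.2500
x' = -1 + 1.2500·(sin 3.3326 − sin 1.8326) = -2.4447
y' = 1 − 1.2500·(cos 3.3326 − cos 1.8326) = 1.9037

(-2.4447, 1.9037, 3.3326)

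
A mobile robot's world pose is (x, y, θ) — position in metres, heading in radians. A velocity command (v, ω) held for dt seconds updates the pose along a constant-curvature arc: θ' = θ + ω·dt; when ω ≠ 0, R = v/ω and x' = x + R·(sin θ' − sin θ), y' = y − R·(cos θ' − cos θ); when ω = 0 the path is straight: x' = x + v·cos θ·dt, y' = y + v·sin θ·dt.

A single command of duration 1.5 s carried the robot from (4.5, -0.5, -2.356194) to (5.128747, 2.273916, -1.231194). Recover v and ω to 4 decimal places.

Δθ = -1.231194 − -2.356194 = 1.125000
ω = Δθ/dt = 1.125000/1.5 = 0.7500
R = −Δy/(cos θ' − cos θ) = -2.6667
v = R·ω = -2.6667·0.7500 = -2.0000

v = -2.0000, ω = 0.7500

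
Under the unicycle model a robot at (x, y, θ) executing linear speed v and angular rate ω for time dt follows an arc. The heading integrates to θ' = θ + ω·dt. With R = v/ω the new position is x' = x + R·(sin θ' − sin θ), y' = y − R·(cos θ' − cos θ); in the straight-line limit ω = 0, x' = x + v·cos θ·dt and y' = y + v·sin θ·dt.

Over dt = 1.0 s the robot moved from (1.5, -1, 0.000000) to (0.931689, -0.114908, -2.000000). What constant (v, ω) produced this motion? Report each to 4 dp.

v = -1.2500, ω = -2.0000

Δθ = -2.000000 − 0.000000 = -2.000000
ω = Δθ/dt = -2.000000/1.0 = -2.0000
R = −Δy/(cos θ' − cos θ) = 0.6250
v = R·ω = 0.6250·-2.0000 = -1.2500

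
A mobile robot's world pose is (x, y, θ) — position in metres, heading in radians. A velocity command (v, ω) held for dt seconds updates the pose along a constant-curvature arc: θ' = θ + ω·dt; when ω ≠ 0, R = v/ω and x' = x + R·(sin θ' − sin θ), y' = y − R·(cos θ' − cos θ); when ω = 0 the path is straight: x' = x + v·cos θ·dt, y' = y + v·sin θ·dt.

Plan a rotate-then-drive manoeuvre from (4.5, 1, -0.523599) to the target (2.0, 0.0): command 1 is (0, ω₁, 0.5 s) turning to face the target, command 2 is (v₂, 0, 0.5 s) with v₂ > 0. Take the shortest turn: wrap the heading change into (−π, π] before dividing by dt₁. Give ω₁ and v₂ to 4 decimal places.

heading to target = atan2(0−1, 2−4.5) = -2.7611
Δθ = wrap(-2.7611 − -0.5236) = -2.2375; ω₁ = Δθ/dt₁ = -4.4750
distance = √((2−4.5)² + (0−1)²) = 2.6926; v₂ = distance/dt₂ = 5.3852

ω₁ = -4.4750, v₂ = 5.3852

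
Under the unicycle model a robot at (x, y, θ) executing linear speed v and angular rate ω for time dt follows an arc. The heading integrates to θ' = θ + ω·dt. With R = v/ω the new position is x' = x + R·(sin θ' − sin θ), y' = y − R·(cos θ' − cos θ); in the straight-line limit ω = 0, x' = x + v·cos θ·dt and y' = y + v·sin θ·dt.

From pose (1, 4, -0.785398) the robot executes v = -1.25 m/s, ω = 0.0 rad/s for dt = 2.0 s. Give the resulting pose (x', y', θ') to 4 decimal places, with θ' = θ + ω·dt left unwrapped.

(-0.7678, 5.7678, -0.7854)

θ' = -0.7854 + 0.0·2.0 = -0.7854
ω = 0 → straight: x' = 1 + -1.25·cos(-0.7854)·2.0 = -0.7678
y' = 4 + -1.25·sin(-0.7854)·2.0 = 5.7678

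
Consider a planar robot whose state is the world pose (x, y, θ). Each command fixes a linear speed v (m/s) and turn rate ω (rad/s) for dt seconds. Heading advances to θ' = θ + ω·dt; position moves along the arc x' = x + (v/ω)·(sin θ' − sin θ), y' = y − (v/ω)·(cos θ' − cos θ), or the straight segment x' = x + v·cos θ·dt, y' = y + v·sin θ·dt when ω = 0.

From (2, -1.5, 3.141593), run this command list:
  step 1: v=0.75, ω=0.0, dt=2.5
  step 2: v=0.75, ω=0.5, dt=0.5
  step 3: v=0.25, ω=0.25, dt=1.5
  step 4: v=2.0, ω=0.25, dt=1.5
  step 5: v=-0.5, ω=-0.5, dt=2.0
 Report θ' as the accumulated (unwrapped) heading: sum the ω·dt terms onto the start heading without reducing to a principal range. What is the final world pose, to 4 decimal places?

step 1: θ'=3.1416 (straight) → pose (0.1250, -1.5000, 3.1416)
step 2: θ'=3.3916 (R=1.5000) → pose (-0.2461, -1.5466, 3.3916)
step 3: θ'=3.7666 (R=1.0000) → pose (-0.5838, -1.7046, 3.7666)
step 4: θ'=4.1416 (R=8.0000) → pose (-2.6348, -3.8699, 4.1416)
step 5: θ'=3.1416 (R=1.0000) → pose (-1.7933, -3.4102, 3.1416)

(-1.7933, -3.4102, 3.1416)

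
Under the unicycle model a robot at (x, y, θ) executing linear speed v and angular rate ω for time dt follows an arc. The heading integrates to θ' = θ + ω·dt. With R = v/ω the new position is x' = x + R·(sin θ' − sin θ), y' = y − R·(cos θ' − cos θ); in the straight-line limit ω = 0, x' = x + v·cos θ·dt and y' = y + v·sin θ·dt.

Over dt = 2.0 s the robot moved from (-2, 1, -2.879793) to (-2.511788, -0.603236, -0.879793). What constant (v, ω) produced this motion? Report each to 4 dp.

v = 1.0000, ω = 1.0000

Δθ = -0.879793 − -2.879793 = 2.000000
ω = Δθ/dt = 2.000000/2.0 = 1.0000
R = −Δy/(cos θ' − cos θ) = 1.0000
v = R·ω = 1.0000·1.0000 = 1.0000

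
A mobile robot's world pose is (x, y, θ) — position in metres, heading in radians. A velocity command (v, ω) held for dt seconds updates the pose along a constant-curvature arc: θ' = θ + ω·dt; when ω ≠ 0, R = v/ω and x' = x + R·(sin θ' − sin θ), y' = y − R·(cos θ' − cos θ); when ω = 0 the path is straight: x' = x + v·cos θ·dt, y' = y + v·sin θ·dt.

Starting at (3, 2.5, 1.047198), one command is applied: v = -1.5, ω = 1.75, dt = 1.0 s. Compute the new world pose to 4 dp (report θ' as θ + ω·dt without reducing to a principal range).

θ' = 1.0472 + 1.75·1.0 = 2.7972
R = v/ω = -1.5/1.75 = -0.8571
x' = 3 + -0.8571·(sin 2.7972 − sin 1.0472) = 3.4529
y' = 2.5 − -0.8571·(cos 2.7972 − cos 1.0472) = 1.2646

(3.4529, 1.2646, 2.7972)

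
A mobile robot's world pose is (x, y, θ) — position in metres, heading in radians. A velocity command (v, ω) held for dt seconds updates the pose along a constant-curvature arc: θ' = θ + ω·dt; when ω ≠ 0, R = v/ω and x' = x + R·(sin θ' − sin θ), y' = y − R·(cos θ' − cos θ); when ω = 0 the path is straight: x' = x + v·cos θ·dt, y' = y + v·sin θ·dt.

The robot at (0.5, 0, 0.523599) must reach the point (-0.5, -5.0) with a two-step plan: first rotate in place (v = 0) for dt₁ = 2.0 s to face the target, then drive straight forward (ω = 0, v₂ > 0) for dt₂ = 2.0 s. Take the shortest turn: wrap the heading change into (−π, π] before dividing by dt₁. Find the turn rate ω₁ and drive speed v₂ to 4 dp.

ω₁ = -1.1459, v₂ = 2.5495

heading to target = atan2(-5−0, -0.5−0.5) = -1.7682
Δθ = wrap(-1.7682 − 0.5236) = -2.2918; ω₁ = Δθ/dt₁ = -1.1459
distance = √((-0.5−0.5)² + (-5−0)²) = 5.0990; v₂ = distance/dt₂ = 2.5495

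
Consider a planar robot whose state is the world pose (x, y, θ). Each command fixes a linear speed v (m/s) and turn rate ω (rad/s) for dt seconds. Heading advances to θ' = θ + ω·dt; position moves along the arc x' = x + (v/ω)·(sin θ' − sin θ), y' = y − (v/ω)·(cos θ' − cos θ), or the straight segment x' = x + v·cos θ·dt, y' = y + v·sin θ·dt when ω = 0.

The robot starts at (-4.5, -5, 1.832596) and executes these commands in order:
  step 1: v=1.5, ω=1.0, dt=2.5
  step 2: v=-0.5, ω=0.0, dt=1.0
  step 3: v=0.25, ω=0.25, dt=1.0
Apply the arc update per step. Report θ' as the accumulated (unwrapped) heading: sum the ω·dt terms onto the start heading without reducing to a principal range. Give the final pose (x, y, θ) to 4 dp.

step 1: θ'=4.3326 (R=1.5000) → pose (-7.3420, -4.8321, 4.3326)
step 2: θ'=4.3326 (straight) → pose (-7.1566, -4.3678, 4.3326)
step 3: θ'=4.5826 (R=1.0000) → pose (-7.2195, -4.6091, 4.5826)

(-7.2195, -4.6091, 4.5826)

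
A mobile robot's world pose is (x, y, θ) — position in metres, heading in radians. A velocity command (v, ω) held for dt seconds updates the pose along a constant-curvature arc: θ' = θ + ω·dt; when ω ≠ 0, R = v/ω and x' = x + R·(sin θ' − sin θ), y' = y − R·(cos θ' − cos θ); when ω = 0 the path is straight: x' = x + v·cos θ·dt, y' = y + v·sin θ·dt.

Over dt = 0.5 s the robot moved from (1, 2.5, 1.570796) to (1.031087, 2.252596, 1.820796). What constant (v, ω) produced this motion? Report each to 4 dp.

v = -0.5000, ω = 0.5000

Δθ = 1.820796 − 1.570796 = 0.250000
ω = Δθ/dt = 0.250000/0.5 = 0.5000
R = −Δy/(cos θ' − cos θ) = -1.0000
v = R·ω = -1.0000·0.5000 = -0.5000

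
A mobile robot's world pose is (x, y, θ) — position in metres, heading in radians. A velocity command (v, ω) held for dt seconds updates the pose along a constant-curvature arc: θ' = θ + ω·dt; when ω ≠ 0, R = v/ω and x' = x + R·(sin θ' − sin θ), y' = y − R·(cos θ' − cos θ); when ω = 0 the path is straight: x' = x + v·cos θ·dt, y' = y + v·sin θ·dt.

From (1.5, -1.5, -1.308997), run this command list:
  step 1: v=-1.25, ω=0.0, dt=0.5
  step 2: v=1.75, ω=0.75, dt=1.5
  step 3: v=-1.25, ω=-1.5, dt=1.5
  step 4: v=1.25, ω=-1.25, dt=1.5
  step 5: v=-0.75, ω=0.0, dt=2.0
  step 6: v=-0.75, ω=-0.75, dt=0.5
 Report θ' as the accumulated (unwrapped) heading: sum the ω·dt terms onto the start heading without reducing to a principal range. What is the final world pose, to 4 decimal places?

step 1: θ'=-1.3090 (straight) → pose (1.3382, -0.8963, -1.3090)
step 2: θ'=-0.1840 (R=2.3333) → pose (3.1652, -2.5863, -0.1840)
step 3: θ'=-2.4340 (R=0.8333) → pose (2.7760, -1.1338, -2.4340)
step 4: θ'=-4.3090 (R=-1.0000) → pose (1.2062, -0.7664, -4.3090)
step 5: θ'=-4.3090 (straight) → pose (1.7950, -2.1460, -4.3090)
step 6: θ'=-4.6840 (R=1.0000) → pose (1.8749, -2.5102, -4.6840)

(1.8749, -2.5102, -4.6840)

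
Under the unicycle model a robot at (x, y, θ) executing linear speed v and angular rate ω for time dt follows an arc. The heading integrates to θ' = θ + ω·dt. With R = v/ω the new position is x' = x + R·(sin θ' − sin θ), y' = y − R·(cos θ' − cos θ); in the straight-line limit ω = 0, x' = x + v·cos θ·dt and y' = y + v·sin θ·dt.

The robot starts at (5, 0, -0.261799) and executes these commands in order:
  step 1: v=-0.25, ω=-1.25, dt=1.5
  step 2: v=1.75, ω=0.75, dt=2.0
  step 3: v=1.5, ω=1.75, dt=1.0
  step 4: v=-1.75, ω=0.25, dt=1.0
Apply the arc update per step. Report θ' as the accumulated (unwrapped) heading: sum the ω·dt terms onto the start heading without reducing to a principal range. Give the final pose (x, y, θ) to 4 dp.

step 1: θ'=-2.1368 (R=0.2000) → pose (4.8830, 0.3004, -2.1368)
step 2: θ'=-0.6368 (R=2.3333) → pose (5.4649, -2.8268, -0.6368)
step 3: θ'=1.1132 (R=0.8571) → pose (6.7436, -2.5164, 1.1132)
step 4: θ'=1.3632 (R=-7.0000) → pose (6.1737, -4.1662, 1.3632)

(6.1737, -4.1662, 1.3632)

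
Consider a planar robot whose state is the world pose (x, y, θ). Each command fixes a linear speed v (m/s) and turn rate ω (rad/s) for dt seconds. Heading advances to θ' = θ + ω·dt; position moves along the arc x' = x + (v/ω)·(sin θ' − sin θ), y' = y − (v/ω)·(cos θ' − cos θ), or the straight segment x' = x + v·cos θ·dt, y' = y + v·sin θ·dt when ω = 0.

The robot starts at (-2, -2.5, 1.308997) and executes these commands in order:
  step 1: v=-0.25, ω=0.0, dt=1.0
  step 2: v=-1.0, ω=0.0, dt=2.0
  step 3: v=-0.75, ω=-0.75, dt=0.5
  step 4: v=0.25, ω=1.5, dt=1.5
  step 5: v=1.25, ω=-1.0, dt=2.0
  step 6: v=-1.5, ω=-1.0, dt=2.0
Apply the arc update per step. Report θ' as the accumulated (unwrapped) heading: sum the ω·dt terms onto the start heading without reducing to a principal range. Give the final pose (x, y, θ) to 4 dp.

(-6.5778, -3.4850, -0.8160)

step 1: θ'=1.3090 (straight) → pose (-2.0647, -2.7415, 1.3090)
step 2: θ'=1.3090 (straight) → pose (-2.5823, -4.6733, 1.3090)
step 3: θ'=0.9340 (R=1.0000) → pose (-2.7443, -5.0091, 0.9340)
step 4: θ'=3.1840 (R=0.1667) → pose (-2.8853, -4.7435, 3.1840)
step 5: θ'=1.1840 (R=-1.2500) → pose (-4.0960, -3.0231, 1.1840)
step 6: θ'=-0.8160 (R=1.5000) → pose (-6.5778, -3.4850, -0.8160)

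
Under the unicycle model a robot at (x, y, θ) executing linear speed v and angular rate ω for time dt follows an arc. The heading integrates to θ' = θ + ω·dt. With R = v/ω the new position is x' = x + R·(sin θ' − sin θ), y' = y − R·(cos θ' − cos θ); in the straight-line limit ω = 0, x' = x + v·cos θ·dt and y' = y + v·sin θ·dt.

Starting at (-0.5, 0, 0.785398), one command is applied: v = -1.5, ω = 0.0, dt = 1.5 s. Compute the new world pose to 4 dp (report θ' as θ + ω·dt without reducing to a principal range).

θ' = 0.7854 + 0.0·1.5 = 0.7854
ω = 0 → straight: x' = -0.5 + -1.5·cos(0.7854)·1.5 = -2.0910
y' = 0 + -1.5·sin(0.7854)·1.5 = -1.5910

(-2.0910, -1.5910, 0.7854)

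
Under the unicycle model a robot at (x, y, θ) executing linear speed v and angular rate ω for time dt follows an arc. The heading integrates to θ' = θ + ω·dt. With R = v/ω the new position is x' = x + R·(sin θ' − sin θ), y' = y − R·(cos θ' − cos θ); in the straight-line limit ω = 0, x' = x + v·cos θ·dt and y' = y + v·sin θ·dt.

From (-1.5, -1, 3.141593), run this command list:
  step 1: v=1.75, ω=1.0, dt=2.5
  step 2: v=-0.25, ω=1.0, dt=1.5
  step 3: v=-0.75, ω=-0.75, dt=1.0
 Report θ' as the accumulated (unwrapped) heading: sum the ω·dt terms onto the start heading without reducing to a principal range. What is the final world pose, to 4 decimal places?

(-3.5348, -4.5294, 6.3916)

step 1: θ'=5.6416 (R=1.7500) → pose (-2.5473, -4.1520, 5.6416)
step 2: θ'=7.1416 (R=-0.2500) → pose (-2.8861, -4.1889, 7.1416)
step 3: θ'=6.3916 (R=1.0000) → pose (-3.5348, -4.5294, 6.3916)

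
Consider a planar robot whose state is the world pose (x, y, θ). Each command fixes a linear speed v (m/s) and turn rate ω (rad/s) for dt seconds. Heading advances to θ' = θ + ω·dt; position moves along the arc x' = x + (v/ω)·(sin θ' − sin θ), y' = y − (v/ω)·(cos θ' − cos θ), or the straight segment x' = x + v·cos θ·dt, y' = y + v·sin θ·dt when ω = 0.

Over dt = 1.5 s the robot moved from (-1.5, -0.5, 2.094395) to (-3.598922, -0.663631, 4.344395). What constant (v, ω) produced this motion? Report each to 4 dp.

v = 1.7500, ω = 1.5000

Δθ = 4.344395 − 2.094395 = 2.250000
ω = Δθ/dt = 2.250000/1.5 = 1.5000
R = Δx/(sin θ' − sin θ) = 1.1667
v = R·ω = 1.1667·1.5000 = 1.7500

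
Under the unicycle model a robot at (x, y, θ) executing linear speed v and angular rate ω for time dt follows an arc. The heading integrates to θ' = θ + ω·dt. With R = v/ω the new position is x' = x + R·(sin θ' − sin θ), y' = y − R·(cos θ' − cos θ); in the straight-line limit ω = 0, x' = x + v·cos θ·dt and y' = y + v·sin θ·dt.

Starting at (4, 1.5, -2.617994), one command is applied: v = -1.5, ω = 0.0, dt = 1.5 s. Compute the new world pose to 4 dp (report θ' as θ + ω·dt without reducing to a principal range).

(5.9486, 2.6250, -2.6180)

θ' = -2.6180 + 0.0·1.5 = -2.6180
ω = 0 → straight: x' = 4 + -1.5·cos(-2.6180)·1.5 = 5.9486
y' = 1.5 + -1.5·sin(-2.6180)·1.5 = 2.6250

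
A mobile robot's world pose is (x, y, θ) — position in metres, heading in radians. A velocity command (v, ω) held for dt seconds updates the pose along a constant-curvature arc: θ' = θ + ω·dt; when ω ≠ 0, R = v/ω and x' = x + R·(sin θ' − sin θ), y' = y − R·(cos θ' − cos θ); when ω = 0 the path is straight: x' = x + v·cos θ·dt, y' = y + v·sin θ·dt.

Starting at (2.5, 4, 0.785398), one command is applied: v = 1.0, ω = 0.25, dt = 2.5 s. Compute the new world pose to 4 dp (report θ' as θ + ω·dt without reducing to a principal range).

(3.6202, 6.1896, 1.4104)

θ' = 0.7854 + 0.25·2.5 = 1.4104
R = v/ω = 1.0/0.25 = 4.0000
x' = 2.5 + 4.0000·(sin 1.4104 − sin 0.7854) = 3.6202
y' = 4 − 4.0000·(cos 1.4104 − cos 0.7854) = 6.1896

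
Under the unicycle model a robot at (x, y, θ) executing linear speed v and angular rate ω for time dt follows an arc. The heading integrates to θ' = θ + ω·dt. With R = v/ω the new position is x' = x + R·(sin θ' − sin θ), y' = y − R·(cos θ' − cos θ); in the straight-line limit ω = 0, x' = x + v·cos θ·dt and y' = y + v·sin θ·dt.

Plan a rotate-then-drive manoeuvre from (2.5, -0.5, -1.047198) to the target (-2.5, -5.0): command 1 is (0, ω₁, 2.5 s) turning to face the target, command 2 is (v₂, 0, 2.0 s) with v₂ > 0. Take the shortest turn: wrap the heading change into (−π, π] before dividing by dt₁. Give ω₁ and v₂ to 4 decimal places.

ω₁ = -0.5446, v₂ = 3.3634

heading to target = atan2(-5−-0.5, -2.5−2.5) = -2.4088
Δθ = wrap(-2.4088 − -1.0472) = -1.3616; ω₁ = Δθ/dt₁ = -0.5446
distance = √((-2.5−2.5)² + (-5−-0.5)²) = 6.7268; v₂ = distance/dt₂ = 3.3634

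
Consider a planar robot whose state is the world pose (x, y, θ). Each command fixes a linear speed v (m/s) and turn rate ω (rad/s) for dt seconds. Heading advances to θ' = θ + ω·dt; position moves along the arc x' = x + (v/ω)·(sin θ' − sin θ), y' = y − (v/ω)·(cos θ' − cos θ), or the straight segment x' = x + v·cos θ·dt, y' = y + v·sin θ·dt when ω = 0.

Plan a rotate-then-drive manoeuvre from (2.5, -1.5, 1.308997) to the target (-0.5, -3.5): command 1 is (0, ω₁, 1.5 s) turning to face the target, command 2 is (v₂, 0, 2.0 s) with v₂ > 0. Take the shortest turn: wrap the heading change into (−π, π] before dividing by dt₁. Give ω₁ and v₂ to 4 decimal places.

heading to target = atan2(-3.5−-1.5, -0.5−2.5) = -2.5536
Δθ = wrap(-2.5536 − 1.3090) = 2.4206; ω₁ = Δθ/dt₁ = 1.6137
distance = √((-0.5−2.5)² + (-3.5−-1.5)²) = 3.6056; v₂ = distance/dt₂ = 1.8028

ω₁ = 1.6137, v₂ = 1.8028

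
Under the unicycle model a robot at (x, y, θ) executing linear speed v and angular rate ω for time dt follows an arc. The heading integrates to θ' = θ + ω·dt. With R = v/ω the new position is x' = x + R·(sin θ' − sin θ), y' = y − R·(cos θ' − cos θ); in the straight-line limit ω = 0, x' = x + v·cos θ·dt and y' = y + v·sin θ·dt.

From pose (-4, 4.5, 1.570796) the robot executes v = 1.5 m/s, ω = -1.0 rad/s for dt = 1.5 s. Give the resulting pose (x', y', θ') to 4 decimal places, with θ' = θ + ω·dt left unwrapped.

θ' = 1.5708 + -1.0·1.5 = 0.0708
R = v/ω = 1.5/-1.0 = -1.5000
x' = -4 + -1.5000·(sin 0.0708 − sin 1.5708) = -2.6061
y' = 4.5 − -1.5000·(cos 0.0708 − cos 1.5708) = 5.9962

(-2.6061, 5.9962, 0.0708)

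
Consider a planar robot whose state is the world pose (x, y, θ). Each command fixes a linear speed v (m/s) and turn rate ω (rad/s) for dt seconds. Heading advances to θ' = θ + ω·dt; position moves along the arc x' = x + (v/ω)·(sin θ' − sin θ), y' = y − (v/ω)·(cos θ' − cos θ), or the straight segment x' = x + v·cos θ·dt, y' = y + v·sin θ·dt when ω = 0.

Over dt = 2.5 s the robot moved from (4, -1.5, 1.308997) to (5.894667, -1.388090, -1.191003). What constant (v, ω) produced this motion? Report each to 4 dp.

Δθ = -1.191003 − 1.308997 = -2.500000
ω = Δθ/dt = -2.500000/2.5 = -1.0000
R = Δx/(sin θ' − sin θ) = -1.0000
v = R·ω = -1.0000·-1.0000 = 1.0000

v = 1.0000, ω = -1.0000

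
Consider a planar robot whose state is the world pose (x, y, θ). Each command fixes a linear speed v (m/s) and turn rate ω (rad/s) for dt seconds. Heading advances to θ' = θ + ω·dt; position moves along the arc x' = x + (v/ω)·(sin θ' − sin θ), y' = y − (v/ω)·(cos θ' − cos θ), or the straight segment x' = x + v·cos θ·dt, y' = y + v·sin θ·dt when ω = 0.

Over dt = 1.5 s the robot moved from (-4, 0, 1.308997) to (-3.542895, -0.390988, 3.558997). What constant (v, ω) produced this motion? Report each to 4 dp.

v = -0.5000, ω = 1.5000

Δθ = 3.558997 − 1.308997 = 2.250000
ω = Δθ/dt = 2.250000/1.5 = 1.5000
R = Δx/(sin θ' − sin θ) = -0.3333
v = R·ω = -0.3333·1.5000 = -0.5000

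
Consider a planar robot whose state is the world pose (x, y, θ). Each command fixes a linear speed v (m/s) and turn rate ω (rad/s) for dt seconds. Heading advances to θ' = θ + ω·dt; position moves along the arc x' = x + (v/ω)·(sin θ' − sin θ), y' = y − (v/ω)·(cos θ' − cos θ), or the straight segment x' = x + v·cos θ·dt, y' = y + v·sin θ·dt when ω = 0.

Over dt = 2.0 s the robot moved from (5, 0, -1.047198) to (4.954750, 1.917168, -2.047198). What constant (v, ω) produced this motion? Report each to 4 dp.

Δθ = -2.047198 − -1.047198 = -1.000000
ω = Δθ/dt = -1.000000/2.0 = -0.5000
R = −Δy/(cos θ' − cos θ) = 2.0000
v = R·ω = 2.0000·-0.5000 = -1.0000

v = -1.0000, ω = -0.5000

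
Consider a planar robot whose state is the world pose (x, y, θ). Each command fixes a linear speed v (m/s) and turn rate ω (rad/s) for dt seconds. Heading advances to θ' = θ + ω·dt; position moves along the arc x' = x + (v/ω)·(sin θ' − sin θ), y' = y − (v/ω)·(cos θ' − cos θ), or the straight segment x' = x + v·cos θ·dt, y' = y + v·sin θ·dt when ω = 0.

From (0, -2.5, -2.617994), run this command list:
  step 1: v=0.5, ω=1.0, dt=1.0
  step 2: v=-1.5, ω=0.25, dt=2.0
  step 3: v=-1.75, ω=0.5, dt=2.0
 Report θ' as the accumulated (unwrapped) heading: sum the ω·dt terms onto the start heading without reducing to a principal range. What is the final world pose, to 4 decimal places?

step 1: θ'=-1.6180 (R=0.5000) → pose (-0.2494, -2.9094, -1.6180)
step 2: θ'=-1.1180 (R=-6.0000) → pose (-0.8474, -0.0014, -1.1180)
step 3: θ'=-0.1180 (R=-3.5000) → pose (-3.5827, 1.9430, -0.1180)

(-3.5827, 1.9430, -0.1180)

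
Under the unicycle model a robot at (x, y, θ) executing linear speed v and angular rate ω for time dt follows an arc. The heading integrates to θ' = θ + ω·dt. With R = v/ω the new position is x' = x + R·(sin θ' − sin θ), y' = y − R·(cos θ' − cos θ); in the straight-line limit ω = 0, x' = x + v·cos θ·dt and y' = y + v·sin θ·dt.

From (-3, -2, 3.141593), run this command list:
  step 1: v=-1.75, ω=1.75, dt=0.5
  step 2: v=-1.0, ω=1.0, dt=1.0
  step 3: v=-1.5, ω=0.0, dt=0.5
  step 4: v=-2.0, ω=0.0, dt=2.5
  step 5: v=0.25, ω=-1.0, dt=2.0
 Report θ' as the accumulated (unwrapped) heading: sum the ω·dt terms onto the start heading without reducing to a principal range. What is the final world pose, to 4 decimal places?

(-4.0379, 4.4626, 3.0166)

step 1: θ'=4.0166 (R=-1.0000) → pose (-2.2325, -1.6410, 4.0166)
step 2: θ'=5.0166 (R=-1.0000) → pose (-2.0459, -0.7005, 5.0166)
step 3: θ'=5.0166 (straight) → pose (-2.2706, 0.0151, 5.0166)
step 4: θ'=5.0166 (straight) → pose (-3.7682, 4.7855, 5.0166)
step 5: θ'=3.0166 (R=-0.2500) → pose (-4.0379, 4.4626, 3.0166)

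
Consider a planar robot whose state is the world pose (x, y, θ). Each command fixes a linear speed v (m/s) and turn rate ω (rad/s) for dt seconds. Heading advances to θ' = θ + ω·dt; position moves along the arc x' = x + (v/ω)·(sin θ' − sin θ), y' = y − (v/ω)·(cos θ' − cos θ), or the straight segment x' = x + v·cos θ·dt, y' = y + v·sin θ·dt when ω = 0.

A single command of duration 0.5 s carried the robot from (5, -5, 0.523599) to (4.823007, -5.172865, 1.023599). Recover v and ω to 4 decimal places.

v = -0.5000, ω = 1.0000

Δθ = 1.023599 − 0.523599 = 0.500000
ω = Δθ/dt = 0.500000/0.5 = 1.0000
R = Δx/(sin θ' − sin θ) = -0.5000
v = R·ω = -0.5000·1.0000 = -0.5000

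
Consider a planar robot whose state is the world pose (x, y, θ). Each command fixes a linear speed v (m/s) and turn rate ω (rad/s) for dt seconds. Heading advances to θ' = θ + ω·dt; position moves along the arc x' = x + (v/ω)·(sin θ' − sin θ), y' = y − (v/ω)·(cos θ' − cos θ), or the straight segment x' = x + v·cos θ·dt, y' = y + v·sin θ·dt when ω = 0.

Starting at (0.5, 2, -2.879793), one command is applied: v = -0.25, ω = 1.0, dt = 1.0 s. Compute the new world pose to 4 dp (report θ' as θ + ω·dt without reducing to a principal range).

(0.6735, 2.1655, -1.8798)

θ' = -2.8798 + 1.0·1.0 = -1.8798
R = v/ω = -0.25/1.0 = -0.2500
x' = 0.5 + -0.2500·(sin -1.8798 − sin -2.8798) = 0.6735
y' = 2 − -0.2500·(cos -1.8798 − cos -2.8798) = 2.1655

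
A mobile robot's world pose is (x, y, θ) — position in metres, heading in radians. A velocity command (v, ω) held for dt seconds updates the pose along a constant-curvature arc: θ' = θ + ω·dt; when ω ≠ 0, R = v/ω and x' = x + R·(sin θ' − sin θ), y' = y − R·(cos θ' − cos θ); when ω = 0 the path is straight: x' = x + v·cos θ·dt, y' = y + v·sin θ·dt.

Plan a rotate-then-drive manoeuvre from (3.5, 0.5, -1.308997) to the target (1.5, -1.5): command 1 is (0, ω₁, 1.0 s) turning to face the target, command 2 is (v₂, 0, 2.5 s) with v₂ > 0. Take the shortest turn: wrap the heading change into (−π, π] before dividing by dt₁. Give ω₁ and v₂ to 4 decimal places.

heading to target = atan2(-1.5−0.5, 1.5−3.5) = -2.3562
Δθ = wrap(-2.3562 − -1.3090) = -1.0472; ω₁ = Δθ/dt₁ = -1.0472
distance = √((1.5−3.5)² + (-1.5−0.5)²) = 2.8284; v₂ = distance/dt₂ = 1.1314

ω₁ = -1.0472, v₂ = 1.1314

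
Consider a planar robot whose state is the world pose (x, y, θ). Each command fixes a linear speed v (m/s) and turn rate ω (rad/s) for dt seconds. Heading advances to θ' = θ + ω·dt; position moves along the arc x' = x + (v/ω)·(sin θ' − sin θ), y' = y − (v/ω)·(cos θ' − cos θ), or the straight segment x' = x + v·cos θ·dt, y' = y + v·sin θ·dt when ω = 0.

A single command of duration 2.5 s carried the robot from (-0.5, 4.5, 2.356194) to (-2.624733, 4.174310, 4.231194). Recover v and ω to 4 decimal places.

v = 1.0000, ω = 0.7500

Δθ = 4.231194 − 2.356194 = 1.875000
ω = Δθ/dt = 1.875000/2.5 = 0.7500
R = Δx/(sin θ' − sin θ) = 1.3333
v = R·ω = 1.3333·0.7500 = 1.0000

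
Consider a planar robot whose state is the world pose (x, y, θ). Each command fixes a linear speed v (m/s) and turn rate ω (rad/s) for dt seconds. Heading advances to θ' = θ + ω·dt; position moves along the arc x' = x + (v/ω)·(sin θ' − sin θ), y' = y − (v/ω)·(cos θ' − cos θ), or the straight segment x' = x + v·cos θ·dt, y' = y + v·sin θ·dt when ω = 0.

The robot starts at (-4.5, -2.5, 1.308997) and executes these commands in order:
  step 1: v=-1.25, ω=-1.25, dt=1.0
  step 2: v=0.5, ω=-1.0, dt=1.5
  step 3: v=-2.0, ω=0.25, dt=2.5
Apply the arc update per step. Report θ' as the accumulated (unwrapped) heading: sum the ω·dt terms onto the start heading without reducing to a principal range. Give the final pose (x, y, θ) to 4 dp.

(-6.9871, 0.7718, -0.8160)

step 1: θ'=0.0590 (R=1.0000) → pose (-5.4070, -3.2394, 0.0590)
step 2: θ'=-1.4410 (R=-0.5000) → pose (-4.8817, -3.6739, -1.4410)
step 3: θ'=-0.8160 (R=-8.0000) → pose (-6.9871, 0.7718, -0.8160)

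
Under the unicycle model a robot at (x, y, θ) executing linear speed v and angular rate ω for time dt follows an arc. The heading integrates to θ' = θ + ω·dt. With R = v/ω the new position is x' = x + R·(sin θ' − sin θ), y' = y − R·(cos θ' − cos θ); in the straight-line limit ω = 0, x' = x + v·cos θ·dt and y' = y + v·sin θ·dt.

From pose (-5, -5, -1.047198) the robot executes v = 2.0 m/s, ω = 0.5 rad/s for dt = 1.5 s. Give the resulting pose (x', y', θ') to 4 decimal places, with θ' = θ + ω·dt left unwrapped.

θ' = -1.0472 + 0.5·1.5 = -0.2972
R = v/ω = 2.0/0.5 = 4.0000
x' = -5 + 4.0000·(sin -0.2972 − sin -1.0472) = -2.7073
y' = -5 − 4.0000·(cos -0.2972 − cos -1.0472) = -6.8246

(-2.7073, -6.8246, -0.2972)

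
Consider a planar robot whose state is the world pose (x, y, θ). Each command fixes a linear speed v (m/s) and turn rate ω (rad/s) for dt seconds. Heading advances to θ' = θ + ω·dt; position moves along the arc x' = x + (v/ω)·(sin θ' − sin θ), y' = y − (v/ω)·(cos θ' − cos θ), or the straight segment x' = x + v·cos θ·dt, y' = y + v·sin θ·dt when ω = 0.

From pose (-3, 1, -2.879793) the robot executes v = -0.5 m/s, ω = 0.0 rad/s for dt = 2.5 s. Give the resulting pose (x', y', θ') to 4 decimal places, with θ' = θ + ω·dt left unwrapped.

θ' = -2.8798 + 0.0·2.5 = -2.8798
ω = 0 → straight: x' = -3 + -0.5·cos(-2.8798)·2.5 = -1.7926
y' = 1 + -0.5·sin(-2.8798)·2.5 = 1.3235

(-1.7926, 1.3235, -2.8798)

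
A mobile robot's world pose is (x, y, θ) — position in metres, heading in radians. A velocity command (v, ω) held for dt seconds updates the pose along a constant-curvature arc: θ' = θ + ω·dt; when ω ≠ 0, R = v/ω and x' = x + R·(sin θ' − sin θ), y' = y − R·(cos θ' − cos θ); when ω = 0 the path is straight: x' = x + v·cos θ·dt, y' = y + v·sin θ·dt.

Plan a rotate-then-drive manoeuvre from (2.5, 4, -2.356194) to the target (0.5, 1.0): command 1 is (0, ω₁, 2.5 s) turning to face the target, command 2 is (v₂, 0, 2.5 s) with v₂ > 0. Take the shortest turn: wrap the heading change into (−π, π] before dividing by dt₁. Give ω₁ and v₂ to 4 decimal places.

ω₁ = 0.0790, v₂ = 1.4422

heading to target = atan2(1−4, 0.5−2.5) = -2.1588
Δθ = wrap(-2.1588 − -2.3562) = 0.1974; ω₁ = Δθ/dt₁ = 0.0790
distance = √((0.5−2.5)² + (1−4)²) = 3.6056; v₂ = distance/dt₂ = 1.4422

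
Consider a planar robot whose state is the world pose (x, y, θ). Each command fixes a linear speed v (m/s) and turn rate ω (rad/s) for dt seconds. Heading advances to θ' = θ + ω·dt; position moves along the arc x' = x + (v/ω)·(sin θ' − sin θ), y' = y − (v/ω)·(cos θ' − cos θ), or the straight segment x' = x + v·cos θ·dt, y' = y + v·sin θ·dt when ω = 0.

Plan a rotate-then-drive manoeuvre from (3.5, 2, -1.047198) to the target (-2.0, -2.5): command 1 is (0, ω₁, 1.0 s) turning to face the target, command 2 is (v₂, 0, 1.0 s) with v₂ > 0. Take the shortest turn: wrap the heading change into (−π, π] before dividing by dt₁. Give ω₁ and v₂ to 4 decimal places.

ω₁ = -1.4087, v₂ = 7.1063

heading to target = atan2(-2.5−2, -2−3.5) = -2.4559
Δθ = wrap(-2.4559 − -1.0472) = -1.4087; ω₁ = Δθ/dt₁ = -1.4087
distance = √((-2−3.5)² + (-2.5−2)²) = 7.1063; v₂ = distance/dt₂ = 7.1063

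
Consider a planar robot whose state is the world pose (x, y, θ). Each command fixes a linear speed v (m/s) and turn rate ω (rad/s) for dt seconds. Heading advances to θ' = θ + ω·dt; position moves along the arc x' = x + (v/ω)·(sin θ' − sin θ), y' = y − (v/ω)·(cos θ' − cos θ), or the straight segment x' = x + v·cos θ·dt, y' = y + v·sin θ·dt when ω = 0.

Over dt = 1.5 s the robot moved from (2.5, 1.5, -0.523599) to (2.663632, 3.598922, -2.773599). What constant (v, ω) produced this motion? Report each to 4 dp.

v = -1.7500, ω = -1.5000

Δθ = -2.773599 − -0.523599 = -2.250000
ω = Δθ/dt = -2.250000/1.5 = -1.5000
R = −Δy/(cos θ' − cos θ) = 1.1667
v = R·ω = 1.1667·-1.5000 = -1.7500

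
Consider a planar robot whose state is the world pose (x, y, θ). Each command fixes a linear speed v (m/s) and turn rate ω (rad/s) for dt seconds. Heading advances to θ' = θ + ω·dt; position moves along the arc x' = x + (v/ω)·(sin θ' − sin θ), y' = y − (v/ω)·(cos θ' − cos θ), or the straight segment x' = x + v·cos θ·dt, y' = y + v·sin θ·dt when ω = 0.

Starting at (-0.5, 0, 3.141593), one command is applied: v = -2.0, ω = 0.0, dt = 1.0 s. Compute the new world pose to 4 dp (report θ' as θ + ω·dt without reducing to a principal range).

θ' = 3.1416 + 0.0·1.0 = 3.1416
ω = 0 → straight: x' = -0.5 + -2.0·cos(3.1416)·1.0 = 1.5000
y' = 0 + -2.0·sin(3.1416)·1.0 = 0.0000

(1.5000, 0.0000, 3.1416)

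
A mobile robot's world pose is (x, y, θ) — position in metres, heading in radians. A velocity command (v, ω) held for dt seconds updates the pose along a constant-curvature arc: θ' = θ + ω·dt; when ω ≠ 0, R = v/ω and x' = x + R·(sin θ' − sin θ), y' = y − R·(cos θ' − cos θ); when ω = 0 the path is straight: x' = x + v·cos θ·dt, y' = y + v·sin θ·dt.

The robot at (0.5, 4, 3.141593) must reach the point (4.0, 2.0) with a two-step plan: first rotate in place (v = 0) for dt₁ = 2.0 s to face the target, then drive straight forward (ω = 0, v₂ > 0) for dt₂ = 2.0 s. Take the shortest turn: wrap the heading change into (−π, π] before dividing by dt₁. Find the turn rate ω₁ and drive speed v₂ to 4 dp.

heading to target = atan2(2−4, 4−0.5) = -0.5191
Δθ = wrap(-0.5191 − 3.1416) = 2.6224; ω₁ = Δθ/dt₁ = 1.3112
distance = √((4−0.5)² + (2−4)²) = 4.0311; v₂ = distance/dt₂ = 2.0156

ω₁ = 1.3112, v₂ = 2.0156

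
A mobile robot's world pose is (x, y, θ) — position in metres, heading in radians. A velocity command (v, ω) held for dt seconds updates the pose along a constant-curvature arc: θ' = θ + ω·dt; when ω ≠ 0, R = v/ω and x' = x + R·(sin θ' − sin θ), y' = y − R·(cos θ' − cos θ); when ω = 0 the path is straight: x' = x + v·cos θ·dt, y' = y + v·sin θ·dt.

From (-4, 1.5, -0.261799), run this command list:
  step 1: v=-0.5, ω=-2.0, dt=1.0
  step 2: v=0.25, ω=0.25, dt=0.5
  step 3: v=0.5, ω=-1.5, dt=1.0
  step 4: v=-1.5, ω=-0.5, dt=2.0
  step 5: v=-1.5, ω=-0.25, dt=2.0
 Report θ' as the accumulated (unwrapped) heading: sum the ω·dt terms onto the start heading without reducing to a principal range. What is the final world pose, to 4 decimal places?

step 1: θ'=-2.2618 (R=0.2500) → pose (-4.1279, 1.9008, -2.2618)
step 2: θ'=-2.1368 (R=1.0000) → pose (-4.2014, 1.7998, -2.1368)
step 3: θ'=-3.6368 (R=-0.3333) → pose (-4.6411, 1.6852, -3.6368)
step 4: θ'=-4.6368 (R=3.0000) → pose (-3.0754, -0.7278, -4.6368)
step 5: θ'=-5.1368 (R=6.0000) → pose (-3.5905, -3.6516, -5.1368)

(-3.5905, -3.6516, -5.1368)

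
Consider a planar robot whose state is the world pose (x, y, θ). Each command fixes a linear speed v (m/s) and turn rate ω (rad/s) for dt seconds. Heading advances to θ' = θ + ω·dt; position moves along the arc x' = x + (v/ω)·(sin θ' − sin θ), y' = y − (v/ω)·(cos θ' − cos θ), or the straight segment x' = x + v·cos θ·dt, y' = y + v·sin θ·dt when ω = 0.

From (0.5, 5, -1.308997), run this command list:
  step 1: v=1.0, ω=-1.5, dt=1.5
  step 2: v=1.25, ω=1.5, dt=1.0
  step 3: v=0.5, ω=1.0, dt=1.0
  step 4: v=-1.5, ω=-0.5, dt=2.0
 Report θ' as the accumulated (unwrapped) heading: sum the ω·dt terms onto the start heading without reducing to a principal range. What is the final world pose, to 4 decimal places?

step 1: θ'=-3.5590 (R=-0.6667) → pose (-0.4142, 4.2180, -3.5590)
step 2: θ'=-2.0590 (R=0.8333) → pose (-1.4880, 3.8471, -2.0590)
step 3: θ'=-1.0590 (R=0.5000) → pose (-1.4824, 3.3677, -1.0590)
step 4: θ'=-2.0590 (R=3.0000) → pose (-1.5163, 6.2441, -2.0590)

(-1.5163, 6.2441, -2.0590)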